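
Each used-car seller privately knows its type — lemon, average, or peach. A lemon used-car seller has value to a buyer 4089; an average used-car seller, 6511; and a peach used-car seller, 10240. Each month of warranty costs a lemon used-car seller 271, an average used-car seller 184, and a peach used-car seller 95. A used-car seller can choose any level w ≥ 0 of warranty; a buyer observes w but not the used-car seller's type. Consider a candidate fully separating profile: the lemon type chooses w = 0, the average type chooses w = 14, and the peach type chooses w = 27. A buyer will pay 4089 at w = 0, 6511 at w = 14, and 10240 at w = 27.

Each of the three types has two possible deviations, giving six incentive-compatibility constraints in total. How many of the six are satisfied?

Average (own payoff 6511 − 184×14 = 3935): to w=0 gives 4089 → profitable ✗; to w=27 gives 10240 − 184×27 = 5272 → profitable ✗.
Lemon (own payoff 4089): to w=14 gives 6511 − 271×14 = 2717 → no gain ✓; to w=27 gives 10240 − 271×27 = 2923 → no gain ✓.
Peach (own payoff 10240 − 95×27 = 7675): to w=0 gives 4089 → no gain ✓; to w=14 gives 6511 − 95×14 = 5181 → no gain ✓.
4 of the 6 constraints hold; not an equilibrium.

4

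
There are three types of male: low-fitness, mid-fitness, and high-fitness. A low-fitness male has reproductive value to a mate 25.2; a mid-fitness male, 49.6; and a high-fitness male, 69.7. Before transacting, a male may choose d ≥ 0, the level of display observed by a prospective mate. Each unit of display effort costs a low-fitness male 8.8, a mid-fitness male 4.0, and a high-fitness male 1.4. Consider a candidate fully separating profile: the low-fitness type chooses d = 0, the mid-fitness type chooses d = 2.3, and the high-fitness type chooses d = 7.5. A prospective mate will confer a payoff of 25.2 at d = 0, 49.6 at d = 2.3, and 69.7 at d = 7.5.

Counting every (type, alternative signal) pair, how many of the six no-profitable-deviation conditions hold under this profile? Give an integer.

Low-fitness (own payoff 25.2): to d=2.3 gives 49.6 − 8.8×2.3 = 29.36 → profitable ✗; to d=7.5 gives 69.7 − 8.8×7.5 = 3.7 → no gain ✓.
Mid-fitness (own payoff 49.6 − 4.0×2.3 = 40.4): to d=0 gives 25.2 → no gain ✓; to d=7.5 gives 69.7 − 4.0×7.5 = 39.7 → no gain ✓.
High-fitness (own payoff 69.7 − 1.4×7.5 = 59.2): to d=0 gives 25.2 → no gain ✓; to d=2.3 gives 49.6 − 1.4×2.3 = 46.38 → no gain ✓.
5 of the 6 constraints hold; not an equilibrium.

5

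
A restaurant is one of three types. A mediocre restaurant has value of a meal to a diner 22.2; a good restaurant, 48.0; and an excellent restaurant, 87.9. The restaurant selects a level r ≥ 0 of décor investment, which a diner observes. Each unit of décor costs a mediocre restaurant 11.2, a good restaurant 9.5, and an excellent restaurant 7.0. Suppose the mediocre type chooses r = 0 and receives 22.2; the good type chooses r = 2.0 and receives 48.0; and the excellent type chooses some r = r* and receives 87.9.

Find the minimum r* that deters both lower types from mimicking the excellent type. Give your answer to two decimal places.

6.20

Mediocre type (on-path payoff 22.2) won't mimic when 22.2 ≥ 87.9 − 11.2·r*, i.e. r* ≥ 5.87.
Good type (on-path payoff 48.0 − 9.5×2.0 = 29) won't mimic when 29 ≥ 87.9 − 9.5·r*, i.e. r* ≥ 6.20.
Both must hold, so r* = max(5.87, 6.20) = 6.20. The good type's constraint binds.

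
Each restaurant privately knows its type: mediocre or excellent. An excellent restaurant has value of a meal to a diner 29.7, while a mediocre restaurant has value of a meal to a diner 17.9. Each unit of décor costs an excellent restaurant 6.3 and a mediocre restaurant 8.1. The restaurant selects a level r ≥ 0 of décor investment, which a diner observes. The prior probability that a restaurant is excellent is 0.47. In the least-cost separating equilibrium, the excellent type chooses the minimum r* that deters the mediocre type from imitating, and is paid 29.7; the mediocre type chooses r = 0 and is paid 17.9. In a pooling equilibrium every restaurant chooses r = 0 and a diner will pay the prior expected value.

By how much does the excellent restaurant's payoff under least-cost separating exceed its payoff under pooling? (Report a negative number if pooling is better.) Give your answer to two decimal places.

-2.92

Least-cost separating signal: r* solves 17.9 = 29.7 − 8.1·r*, so r* = (29.7 − 17.9)/8.1 ≈ 1.4568.
Excellent type's separating payoff: 29.7 − 6.3 × r* = 29.7 − 6.3 × (29.7 − 17.9)/8.1 = 29.7 − 74.34/8.1 ≈ 20.5222.
Pooling payoff: 0.47 × 29.7 + 0.53 × 17.9 = 23.446.
Difference: 20.5222 − 23.446 = -2.9238, i.e. -2.92 to two decimal places.
The excellent type would prefer the pooling outcome.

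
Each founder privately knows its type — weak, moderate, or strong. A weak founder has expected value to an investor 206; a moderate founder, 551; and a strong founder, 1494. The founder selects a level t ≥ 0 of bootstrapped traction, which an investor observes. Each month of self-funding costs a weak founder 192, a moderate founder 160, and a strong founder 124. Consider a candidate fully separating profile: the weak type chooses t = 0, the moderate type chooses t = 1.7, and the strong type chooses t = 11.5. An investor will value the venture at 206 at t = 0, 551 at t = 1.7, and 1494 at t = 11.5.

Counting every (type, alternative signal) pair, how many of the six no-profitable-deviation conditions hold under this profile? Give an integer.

Strong (own payoff 1494 − 124×11.5 = 68): to t=0 gives 206 → profitable ✗; to t=1.7 gives 551 − 124×1.7 = 340.2 → profitable ✗.
Weak (own payoff 206): to t=1.7 gives 551 − 192×1.7 = 224.6 → profitable ✗; to t=11.5 gives 1494 − 192×11.5 = -714 → no gain ✓.
Moderate (own payoff 551 − 160×1.7 = 279): to t=0 gives 206 → no gain ✓; to t=11.5 gives 1494 − 160×11.5 = -346 → no gain ✓.
3 of the 6 constraints hold; not an equilibrium.

3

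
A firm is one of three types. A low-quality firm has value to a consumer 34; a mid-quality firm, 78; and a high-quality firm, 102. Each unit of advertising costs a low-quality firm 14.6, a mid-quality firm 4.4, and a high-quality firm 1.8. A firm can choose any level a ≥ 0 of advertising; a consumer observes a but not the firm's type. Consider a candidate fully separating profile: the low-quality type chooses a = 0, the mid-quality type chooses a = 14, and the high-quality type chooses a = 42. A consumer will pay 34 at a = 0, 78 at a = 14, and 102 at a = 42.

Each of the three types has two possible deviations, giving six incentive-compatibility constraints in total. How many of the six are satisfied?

3

Low-quality (own payoff 34): to a=14 gives 78 − 14.6×14 = -126.4 → no gain ✓; to a=42 gives 102 − 14.6×42 = -511.2 → no gain ✓.
High-quality (own payoff 102 − 1.8×42 = 26.4): to a=0 gives 34 → profitable ✗; to a=14 gives 78 − 1.8×14 = 52.8 → profitable ✗.
Mid-quality (own payoff 78 − 4.4×14 = 16.4): to a=0 gives 34 → profitable ✗; to a=42 gives 102 − 4.4×42 = -82.8 → no gain ✓.
3 of the 6 constraints hold; not an equilibrium.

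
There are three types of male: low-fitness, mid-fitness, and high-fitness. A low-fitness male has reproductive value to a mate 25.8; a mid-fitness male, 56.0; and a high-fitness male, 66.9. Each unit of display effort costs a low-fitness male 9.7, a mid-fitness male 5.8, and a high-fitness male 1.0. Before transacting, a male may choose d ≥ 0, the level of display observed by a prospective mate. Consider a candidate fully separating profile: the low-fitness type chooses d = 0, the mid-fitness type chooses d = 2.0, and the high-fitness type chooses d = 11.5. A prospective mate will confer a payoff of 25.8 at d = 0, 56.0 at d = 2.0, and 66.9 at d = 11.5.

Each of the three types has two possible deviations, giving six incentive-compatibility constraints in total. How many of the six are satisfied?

5

High-fitness (own payoff 66.9 − 1.0×11.5 = 55.4): to d=0 gives 25.8 → no gain ✓; to d=2.0 gives 56.0 − 1.0×2.0 = 54 → no gain ✓.
Low-fitness (own payoff 25.8): to d=2.0 gives 56.0 − 9.7×2.0 = 36.6 → profitable ✗; to d=11.5 gives 66.9 − 9.7×11.5 = -44.65 → no gain ✓.
Mid-fitness (own payoff 56.0 − 5.8×2.0 = 44.4): to d=0 gives 25.8 → no gain ✓; to d=11.5 gives 66.9 − 5.8×11.5 = 0.2 → no gain ✓.
5 of the 6 constraints hold; not an equilibrium.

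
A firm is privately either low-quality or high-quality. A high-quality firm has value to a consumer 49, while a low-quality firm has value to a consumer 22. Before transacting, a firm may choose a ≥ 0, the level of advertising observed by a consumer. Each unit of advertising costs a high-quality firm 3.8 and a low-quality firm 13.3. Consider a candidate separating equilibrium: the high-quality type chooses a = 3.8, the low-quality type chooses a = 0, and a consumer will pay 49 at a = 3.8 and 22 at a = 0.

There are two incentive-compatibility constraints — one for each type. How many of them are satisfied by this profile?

High-quality type: signal → 49 − 3.8 × 3.8 = 34.56; deviate to 0 → 22. IC holds (34.56 ≥ 22).
Low-quality type: stay at 0 → 22; mimic → 49 − 13.3 × 3.8 = -1.54. IC holds (22 ≥ -1.54).
2 of 2 constraints hold, so this is a separating equilibrium.

2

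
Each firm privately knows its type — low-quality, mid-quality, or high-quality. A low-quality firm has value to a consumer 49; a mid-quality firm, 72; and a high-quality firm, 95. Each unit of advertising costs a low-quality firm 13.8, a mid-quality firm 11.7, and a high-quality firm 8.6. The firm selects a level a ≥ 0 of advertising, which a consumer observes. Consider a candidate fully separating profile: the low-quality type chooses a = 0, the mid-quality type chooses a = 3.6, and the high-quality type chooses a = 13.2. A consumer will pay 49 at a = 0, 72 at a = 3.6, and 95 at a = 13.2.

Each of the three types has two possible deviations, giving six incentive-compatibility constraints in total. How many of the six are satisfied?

Mid-quality (own payoff 72 − 11.7×3.6 = 29.88): to a=0 gives 49 → profitable ✗; to a=13.2 gives 95 − 11.7×13.2 = -59.44 → no gain ✓.
High-quality (own payoff 95 − 8.6×13.2 = -18.52): to a=0 gives 49 → profitable ✗; to a=3.6 gives 72 − 8.6×3.6 = 41.04 → profitable ✗.
Low-quality (own payoff 49): to a=3.6 gives 72 − 13.8×3.6 = 22.32 → no gain ✓; to a=13.2 gives 95 − 13.8×13.2 = -87.16 → no gain ✓.
3 of the 6 constraints hold; not an equilibrium.

3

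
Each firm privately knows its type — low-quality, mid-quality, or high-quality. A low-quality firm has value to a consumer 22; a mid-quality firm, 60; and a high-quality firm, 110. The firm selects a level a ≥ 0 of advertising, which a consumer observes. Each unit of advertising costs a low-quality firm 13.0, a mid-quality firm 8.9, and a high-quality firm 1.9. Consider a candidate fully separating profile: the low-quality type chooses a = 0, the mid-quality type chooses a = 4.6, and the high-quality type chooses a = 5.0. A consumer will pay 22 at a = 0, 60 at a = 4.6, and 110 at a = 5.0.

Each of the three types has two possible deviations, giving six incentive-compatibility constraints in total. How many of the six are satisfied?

3

Low-quality (own payoff 22): to a=4.6 gives 60 − 13.0×4.6 = 0.2 → no gain ✓; to a=5.0 gives 110 − 13.0×5.0 = 45 → profitable ✗.
Mid-quality (own payoff 60 − 8.9×4.6 = 19.06): to a=0 gives 22 → profitable ✗; to a=5.0 gives 110 − 8.9×5.0 = 65.5 → profitable ✗.
High-quality (own payoff 110 − 1.9×5.0 = 100.5): to a=0 gives 22 → no gain ✓; to a=4.6 gives 60 − 1.9×4.6 = 51.26 → no gain ✓.
3 of the 6 constraints hold; not an equilibrium.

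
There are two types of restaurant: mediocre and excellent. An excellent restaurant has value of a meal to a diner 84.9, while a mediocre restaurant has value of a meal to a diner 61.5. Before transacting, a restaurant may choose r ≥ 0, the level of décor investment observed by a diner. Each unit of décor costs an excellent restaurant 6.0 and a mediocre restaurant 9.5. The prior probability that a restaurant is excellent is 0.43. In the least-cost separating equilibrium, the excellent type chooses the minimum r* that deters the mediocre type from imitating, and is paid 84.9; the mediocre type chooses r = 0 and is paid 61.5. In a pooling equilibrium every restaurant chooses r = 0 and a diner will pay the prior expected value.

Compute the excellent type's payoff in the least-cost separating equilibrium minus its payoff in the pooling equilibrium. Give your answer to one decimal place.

-1.4

Least-cost separating signal: r* solves 61.5 = 84.9 − 9.5·r*, so r* = (84.9 − 61.5)/9.5 ≈ 2.4632.
Excellent type's separating payoff: 84.9 − 6.0 × r* = 84.9 − 6.0 × (84.9 − 61.5)/9.5 = 84.9 − 140.4/9.5 ≈ 70.121.
Pooling payoff: 0.43 × 84.9 + 0.57 × 61.5 = 71.562.
Difference: 70.121 − 71.562 = -1.441, i.e. -1.4 to one decimal place.
The excellent type would prefer the pooling outcome.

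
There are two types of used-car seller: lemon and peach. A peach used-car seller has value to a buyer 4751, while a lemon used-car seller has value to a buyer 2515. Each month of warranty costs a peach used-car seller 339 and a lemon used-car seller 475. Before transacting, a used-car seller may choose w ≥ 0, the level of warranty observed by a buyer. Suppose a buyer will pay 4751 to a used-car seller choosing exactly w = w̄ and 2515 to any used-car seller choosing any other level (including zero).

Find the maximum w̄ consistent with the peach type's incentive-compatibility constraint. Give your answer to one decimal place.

Choosing w̄ yields the peach type 4751 − 339·w̄; choosing zero yields 2515.
The peach type is indifferent at 4751 − 339·w̄ = 2515, i.e. w̄ = (4751 − 2515) / 339 ≈ 6.6.
For any w̄ above 6.6 the peach type would rather pool at zero, so separation collapses.

6.6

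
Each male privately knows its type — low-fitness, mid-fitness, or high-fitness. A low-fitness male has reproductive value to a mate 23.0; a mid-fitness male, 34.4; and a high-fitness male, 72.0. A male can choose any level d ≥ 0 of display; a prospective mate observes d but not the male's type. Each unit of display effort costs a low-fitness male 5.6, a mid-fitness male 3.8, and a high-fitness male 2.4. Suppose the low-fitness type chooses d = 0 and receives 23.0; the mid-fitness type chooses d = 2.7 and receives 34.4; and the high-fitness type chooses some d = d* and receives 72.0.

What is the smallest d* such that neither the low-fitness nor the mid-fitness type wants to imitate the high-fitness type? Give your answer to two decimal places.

12.59

Mid-fitness type (on-path payoff 34.4 − 3.8×2.7 = 24.14) won't mimic when 24.14 ≥ 72.0 − 3.8·d*, i.e. d* ≥ 12.59.
Low-fitness type (on-path payoff 23.0) won't mimic when 23.0 ≥ 72.0 − 5.6·d*, i.e. d* ≥ 8.75.
Both must hold, so d* = max(8.75, 12.59) = 12.59. The mid-fitness type's constraint binds.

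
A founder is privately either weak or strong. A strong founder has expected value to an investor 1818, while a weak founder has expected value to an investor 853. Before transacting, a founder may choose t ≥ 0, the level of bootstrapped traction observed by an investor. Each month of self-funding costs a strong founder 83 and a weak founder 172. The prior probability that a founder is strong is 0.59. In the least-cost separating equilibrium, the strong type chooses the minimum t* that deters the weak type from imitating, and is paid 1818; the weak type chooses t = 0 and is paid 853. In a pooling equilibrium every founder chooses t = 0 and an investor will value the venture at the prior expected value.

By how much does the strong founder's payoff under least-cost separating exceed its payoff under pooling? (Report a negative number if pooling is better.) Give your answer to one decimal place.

Least-cost separating signal: t* solves 853 = 1818 − 172·t*, so t* = (1818 − 853)/172 ≈ 5.6105.
Strong type's separating payoff: 1818 − 83 × t* = 1818 − 83 × (1818 − 853)/172 = 1818 − 80095/172 ≈ 1352.331.
Pooling payoff: 0.59 × 1818 + 0.41 × 853 = 1422.35.
Difference: 1352.331 − 1422.35 = -70.019, i.e. -70.0 to one decimal place.
The strong type would prefer the pooling outcome.

-70.0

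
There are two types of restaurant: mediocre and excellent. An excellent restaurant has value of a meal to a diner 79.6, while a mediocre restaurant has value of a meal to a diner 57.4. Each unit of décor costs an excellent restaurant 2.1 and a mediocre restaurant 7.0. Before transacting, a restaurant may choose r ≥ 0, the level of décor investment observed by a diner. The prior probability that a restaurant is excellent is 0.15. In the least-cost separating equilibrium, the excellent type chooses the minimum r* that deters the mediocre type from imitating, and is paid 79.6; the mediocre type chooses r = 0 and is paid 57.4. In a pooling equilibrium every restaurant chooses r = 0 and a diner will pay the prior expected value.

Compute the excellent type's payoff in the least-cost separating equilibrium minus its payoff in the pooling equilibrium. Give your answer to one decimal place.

12.2

Least-cost separating signal: r* solves 57.4 = 79.6 − 7.0·r*, so r* = (79.6 − 57.4)/7.0 ≈ 3.1714.
Excellent type's separating payoff: 79.6 − 2.1 × r* = 79.6 − 2.1 × (79.6 − 57.4)/7.0 = 79.6 − 46.62/7.0 = 72.94.
Pooling payoff: 0.15 × 79.6 + 0.85 × 57.4 = 60.73.
Difference: 72.94 − 60.73 = 12.21, i.e. 12.2 to one decimal place.
The excellent type prefers to separate.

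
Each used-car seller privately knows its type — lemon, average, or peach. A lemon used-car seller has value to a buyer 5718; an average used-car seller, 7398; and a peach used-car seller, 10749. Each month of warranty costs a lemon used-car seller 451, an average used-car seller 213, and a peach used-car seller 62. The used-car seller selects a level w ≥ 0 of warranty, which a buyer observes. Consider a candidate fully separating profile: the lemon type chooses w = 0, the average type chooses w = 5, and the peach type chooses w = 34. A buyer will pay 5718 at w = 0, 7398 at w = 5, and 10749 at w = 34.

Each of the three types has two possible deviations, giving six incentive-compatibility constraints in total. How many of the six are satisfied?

6

Lemon (own payoff 5718): to w=5 gives 7398 − 451×5 = 5143 → no gain ✓; to w=34 gives 10749 − 451×34 = -4585 → no gain ✓.
Average (own payoff 7398 − 213×5 = 6333): to w=0 gives 5718 → no gain ✓; to w=34 gives 10749 − 213×34 = 3507 → no gain ✓.
Peach (own payoff 10749 − 62×34 = 8641): to w=0 gives 5718 → no gain ✓; to w=5 gives 7398 − 62×5 = 7088 → no gain ✓.
6 of the 6 constraints hold; this profile is a separating equilibrium.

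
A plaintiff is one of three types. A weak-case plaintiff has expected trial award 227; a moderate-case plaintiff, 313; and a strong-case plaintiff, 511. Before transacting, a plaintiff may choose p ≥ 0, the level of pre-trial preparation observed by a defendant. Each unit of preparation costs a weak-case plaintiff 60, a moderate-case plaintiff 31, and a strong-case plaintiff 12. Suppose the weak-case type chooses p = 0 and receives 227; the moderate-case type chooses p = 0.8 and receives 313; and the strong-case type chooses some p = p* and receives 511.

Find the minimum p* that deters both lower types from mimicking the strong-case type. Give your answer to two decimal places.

7.19

Moderate-case type (on-path payoff 313 − 31×0.8 = 288.2) won't mimic when 288.2 ≥ 511 − 31·p*, i.e. p* ≥ 7.19.
Weak-case type (on-path payoff 227) won't mimic when 227 ≥ 511 − 60·p*, i.e. p* ≥ 4.73.
Both must hold, so p* = max(4.73, 7.19) = 7.19. The moderate-case type's constraint binds.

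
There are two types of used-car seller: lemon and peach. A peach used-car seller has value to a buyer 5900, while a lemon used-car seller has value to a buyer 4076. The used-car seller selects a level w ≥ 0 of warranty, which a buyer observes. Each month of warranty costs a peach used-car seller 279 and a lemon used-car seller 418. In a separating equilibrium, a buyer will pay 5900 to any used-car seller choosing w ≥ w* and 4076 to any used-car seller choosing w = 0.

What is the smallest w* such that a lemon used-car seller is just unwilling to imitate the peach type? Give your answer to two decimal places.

A lemon used-car seller choosing w = 0 receives 4076.
Imitating at w* instead would pay 5900 at cost 418·w*, netting 5900 − 418·w*.
Indifference: 4076 = 5900 − 418·w*, so w* = (5900 − 4076) / 418 ≈ 4.36.
This is the lemon type's binding incentive-compatibility constraint; any w ≥ 4.36 sustains separation on that side.

4.36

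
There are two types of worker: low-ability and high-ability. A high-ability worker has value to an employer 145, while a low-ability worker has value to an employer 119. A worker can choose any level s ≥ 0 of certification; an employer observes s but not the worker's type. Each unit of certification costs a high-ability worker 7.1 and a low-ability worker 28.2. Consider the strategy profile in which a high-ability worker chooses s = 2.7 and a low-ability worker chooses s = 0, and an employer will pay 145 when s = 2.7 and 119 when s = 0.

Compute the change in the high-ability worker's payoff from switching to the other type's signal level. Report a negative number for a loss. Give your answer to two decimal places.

-6.83

Playing s = 2.7 the high-ability worker receives 145 − 7.1 × 2.7 = 125.83.
Deviating to s = 0 yields 119 instead.
Gain from deviating: 119 − 125.83 = -6.83.
The gain is negative, so the high-ability type's incentive-compatibility constraint is satisfied.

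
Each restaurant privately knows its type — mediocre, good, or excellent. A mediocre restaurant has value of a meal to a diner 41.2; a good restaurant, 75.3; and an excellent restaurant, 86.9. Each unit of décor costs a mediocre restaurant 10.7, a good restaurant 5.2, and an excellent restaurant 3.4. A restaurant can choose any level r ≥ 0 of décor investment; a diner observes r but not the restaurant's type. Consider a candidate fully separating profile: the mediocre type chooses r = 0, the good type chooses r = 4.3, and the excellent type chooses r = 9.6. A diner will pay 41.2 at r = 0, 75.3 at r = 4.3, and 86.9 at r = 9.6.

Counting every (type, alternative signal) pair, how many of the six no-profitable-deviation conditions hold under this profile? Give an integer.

Good (own payoff 75.3 − 5.2×4.3 = 52.94): to r=0 gives 41.2 → no gain ✓; to r=9.6 gives 86.9 − 5.2×9.6 = 36.98 → no gain ✓.
Excellent (own payoff 86.9 − 3.4×9.6 = 54.26): to r=0 gives 41.2 → no gain ✓; to r=4.3 gives 75.3 − 3.4×4.3 = 60.68 → profitable ✗.
Mediocre (own payoff 41.2): to r=4.3 gives 75.3 − 10.7×4.3 = 29.29 → no gain ✓; to r=9.6 gives 86.9 − 10.7×9.6 = -15.82 → no gain ✓.
5 of the 6 constraints hold; not an equilibrium.

5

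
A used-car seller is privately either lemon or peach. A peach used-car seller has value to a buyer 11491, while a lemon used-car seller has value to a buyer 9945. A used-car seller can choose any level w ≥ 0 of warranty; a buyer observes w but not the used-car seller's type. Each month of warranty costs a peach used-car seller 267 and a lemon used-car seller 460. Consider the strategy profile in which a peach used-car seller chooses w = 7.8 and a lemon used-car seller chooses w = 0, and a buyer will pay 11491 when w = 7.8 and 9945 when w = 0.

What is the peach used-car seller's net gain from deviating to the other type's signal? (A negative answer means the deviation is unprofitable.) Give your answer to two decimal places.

Playing w = 7.8 the peach used-car seller receives 11491 − 267 × 7.8 = 9408.4.
Deviating to w = 0 yields 9945 instead.
Gain from deviating: 9945 − 9408.4 = 536.60.
The gain is positive, so the peach type's incentive-compatibility constraint is violated — this profile is not a separating equilibrium.

536.60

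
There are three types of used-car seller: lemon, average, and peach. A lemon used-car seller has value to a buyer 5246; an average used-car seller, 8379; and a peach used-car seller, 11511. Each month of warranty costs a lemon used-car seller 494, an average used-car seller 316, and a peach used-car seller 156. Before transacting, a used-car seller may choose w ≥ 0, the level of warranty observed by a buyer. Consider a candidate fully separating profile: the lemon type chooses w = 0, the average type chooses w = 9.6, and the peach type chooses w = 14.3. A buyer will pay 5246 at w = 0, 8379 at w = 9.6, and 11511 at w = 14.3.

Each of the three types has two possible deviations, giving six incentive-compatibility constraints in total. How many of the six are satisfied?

5

Peach (own payoff 11511 − 156×14.3 = 9280.2): to w=0 gives 5246 → no gain ✓; to w=9.6 gives 8379 − 156×9.6 = 6881.4 → no gain ✓.
Average (own payoff 8379 − 316×9.6 = 5345.4): to w=0 gives 5246 → no gain ✓; to w=14.3 gives 11511 − 316×14.3 = 6992.2 → profitable ✗.
Lemon (own payoff 5246): to w=9.6 gives 8379 − 494×9.6 = 3636.6 → no gain ✓; to w=14.3 gives 11511 − 494×14.3 = 4446.8 → no gain ✓.
5 of the 6 constraints hold; not an equilibrium.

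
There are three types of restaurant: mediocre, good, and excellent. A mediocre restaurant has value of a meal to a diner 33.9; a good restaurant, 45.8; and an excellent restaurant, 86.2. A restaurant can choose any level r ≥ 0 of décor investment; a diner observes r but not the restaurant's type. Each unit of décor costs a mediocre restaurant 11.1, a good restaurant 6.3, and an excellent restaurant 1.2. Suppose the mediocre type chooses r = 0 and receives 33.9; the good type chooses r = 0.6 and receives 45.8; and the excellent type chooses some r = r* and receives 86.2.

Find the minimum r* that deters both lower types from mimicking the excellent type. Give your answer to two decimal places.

Good type (on-path payoff 45.8 − 6.3×0.6 = 42.02) won't mimic when 42.02 ≥ 86.2 − 6.3·r*, i.e. r* ≥ 7.01.
Mediocre type (on-path payoff 33.9) won't mimic when 33.9 ≥ 86.2 − 11.1·r*, i.e. r* ≥ 4.71.
Both must hold, so r* = max(4.71, 7.01) = 7.01. The good type's constraint binds.

7.01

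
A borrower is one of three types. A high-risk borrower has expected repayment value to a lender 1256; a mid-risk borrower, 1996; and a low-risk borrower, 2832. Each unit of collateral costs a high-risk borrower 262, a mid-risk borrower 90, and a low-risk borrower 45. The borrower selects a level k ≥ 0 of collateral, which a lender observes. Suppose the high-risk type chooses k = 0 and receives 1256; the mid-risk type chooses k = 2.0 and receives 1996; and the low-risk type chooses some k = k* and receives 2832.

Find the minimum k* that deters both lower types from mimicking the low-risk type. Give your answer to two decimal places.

11.29

High-risk type (on-path payoff 1256) won't mimic when 1256 ≥ 2832 − 262·k*, i.e. k* ≥ 6.02.
Mid-risk type (on-path payoff 1996 − 90×2.0 = 1816) won't mimic when 1816 ≥ 2832 − 90·k*, i.e. k* ≥ 11.29.
Both must hold, so k* = max(6.02, 11.29) = 11.29. The mid-risk type's constraint binds.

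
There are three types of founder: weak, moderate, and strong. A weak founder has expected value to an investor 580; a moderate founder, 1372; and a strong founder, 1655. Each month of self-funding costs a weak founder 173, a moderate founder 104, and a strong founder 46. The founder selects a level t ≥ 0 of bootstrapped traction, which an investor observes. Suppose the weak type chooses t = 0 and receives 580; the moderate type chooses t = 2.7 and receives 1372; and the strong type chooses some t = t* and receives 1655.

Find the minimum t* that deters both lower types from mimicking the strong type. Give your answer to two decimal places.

Weak type (on-path payoff 580) won't mimic when 580 ≥ 1655 − 173·t*, i.e. t* ≥ 6.21.
Moderate type (on-path payoff 1372 − 104×2.7 = 1091.2) won't mimic when 1091.2 ≥ 1655 − 104·t*, i.e. t* ≥ 5.42.
Both must hold, so t* = max(6.21, 5.42) = 6.21. The weak type's constraint binds.

6.21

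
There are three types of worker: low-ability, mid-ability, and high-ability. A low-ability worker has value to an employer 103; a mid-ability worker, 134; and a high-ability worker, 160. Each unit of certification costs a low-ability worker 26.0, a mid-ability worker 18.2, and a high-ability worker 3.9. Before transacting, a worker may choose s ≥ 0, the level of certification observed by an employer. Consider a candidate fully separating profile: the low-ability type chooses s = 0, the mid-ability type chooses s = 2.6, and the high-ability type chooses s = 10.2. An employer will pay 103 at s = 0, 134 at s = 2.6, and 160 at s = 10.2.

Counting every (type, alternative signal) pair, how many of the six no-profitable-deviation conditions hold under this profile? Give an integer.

4

Mid-ability (own payoff 134 − 18.2×2.6 = 86.68): to s=0 gives 103 → profitable ✗; to s=10.2 gives 160 − 18.2×10.2 = -25.64 → no gain ✓.
Low-ability (own payoff 103): to s=2.6 gives 134 − 26.0×2.6 = 66.4 → no gain ✓; to s=10.2 gives 160 − 26.0×10.2 = -105.2 → no gain ✓.
High-ability (own payoff 160 − 3.9×10.2 = 120.22): to s=0 gives 103 → no gain ✓; to s=2.6 gives 134 − 3.9×2.6 = 123.86 → profitable ✗.
4 of the 6 constraints hold; not an equilibrium.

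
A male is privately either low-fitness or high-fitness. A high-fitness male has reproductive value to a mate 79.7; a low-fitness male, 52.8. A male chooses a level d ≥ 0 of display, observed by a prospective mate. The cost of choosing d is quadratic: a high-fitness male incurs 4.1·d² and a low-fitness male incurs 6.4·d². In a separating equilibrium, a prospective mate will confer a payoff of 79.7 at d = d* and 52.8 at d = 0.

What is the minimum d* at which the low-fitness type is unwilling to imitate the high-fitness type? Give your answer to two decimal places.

2.05

The low-fitness type at d = 0 receives 52.8; imitating at d* yields 79.7 − 6.4·d*².
Indifference: 52.8 = 79.7 − 6.4·d*², so d*² = (79.7 − 52.8) / 6.4 ≈ 4.2031.
d* = √4.2031 ≈ 2.05.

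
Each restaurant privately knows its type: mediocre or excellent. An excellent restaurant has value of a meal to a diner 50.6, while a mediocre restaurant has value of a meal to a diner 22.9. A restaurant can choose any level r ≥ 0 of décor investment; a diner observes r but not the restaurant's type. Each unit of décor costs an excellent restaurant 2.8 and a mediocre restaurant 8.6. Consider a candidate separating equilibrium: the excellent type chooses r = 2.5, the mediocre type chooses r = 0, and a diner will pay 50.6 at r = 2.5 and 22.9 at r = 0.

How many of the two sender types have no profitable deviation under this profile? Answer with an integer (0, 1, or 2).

Excellent type: signal → 50.6 − 2.8 × 2.5 = 43.6; deviate to 0 → 22.9. IC holds (43.6 ≥ 22.9).
Mediocre type: stay at 0 → 22.9; mimic → 50.6 − 8.6 × 2.5 = 29.1. IC fails (22.9 < 29.1).
1 of 2 constraints hold, so this profile is not an equilibrium.

1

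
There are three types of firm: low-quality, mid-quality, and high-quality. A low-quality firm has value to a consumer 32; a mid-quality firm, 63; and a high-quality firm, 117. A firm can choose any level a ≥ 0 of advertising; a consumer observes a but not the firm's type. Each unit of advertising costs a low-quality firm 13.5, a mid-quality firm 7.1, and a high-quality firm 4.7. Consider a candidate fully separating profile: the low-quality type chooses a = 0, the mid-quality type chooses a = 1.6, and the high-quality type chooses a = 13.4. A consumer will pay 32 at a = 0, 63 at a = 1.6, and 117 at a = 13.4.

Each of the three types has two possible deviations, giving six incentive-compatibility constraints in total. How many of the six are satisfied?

Low-quality (own payoff 32): to a=1.6 gives 63 − 13.5×1.6 = 41.4 → profitable ✗; to a=13.4 gives 117 − 13.5×13.4 = -63.9 → no gain ✓.
High-quality (own payoff 117 − 4.7×13.4 = 54.02): to a=0 gives 32 → no gain ✓; to a=1.6 gives 63 − 4.7×1.6 = 55.48 → profitable ✗.
Mid-quality (own payoff 63 − 7.1×1.6 = 51.64): to a=0 gives 32 → no gain ✓; to a=13.4 gives 117 − 7.1×13.4 = 21.86 → no gain ✓.
4 of the 6 constraints hold; not an equilibrium.

4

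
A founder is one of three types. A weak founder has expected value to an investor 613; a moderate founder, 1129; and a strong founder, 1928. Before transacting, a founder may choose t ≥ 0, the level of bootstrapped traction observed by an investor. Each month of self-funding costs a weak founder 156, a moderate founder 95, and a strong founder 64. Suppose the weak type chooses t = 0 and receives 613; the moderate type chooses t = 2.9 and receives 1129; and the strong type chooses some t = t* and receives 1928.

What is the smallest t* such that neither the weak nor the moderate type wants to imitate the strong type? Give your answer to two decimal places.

11.31

Weak type (on-path payoff 613) won't mimic when 613 ≥ 1928 − 156·t*, i.e. t* ≥ 8.43.
Moderate type (on-path payoff 1129 − 95×2.9 = 853.5) won't mimic when 853.5 ≥ 1928 − 95·t*, i.e. t* ≥ 11.31.
Both must hold, so t* = max(8.43, 11.31) = 11.31. The moderate type's constraint binds.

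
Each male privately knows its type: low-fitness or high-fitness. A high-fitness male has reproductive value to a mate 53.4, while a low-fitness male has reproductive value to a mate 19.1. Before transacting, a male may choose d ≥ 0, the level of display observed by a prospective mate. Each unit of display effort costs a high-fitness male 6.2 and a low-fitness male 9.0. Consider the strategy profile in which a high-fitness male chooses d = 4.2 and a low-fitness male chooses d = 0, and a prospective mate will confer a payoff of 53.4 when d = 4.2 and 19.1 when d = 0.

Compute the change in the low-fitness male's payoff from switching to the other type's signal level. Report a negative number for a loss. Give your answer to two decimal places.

Playing d = 0 the low-fitness male receives 19.1.
Deviating to d = 4.2 brings payment 53.4 at cost 9.0 × 4.2 = 37.8, netting 15.6.
Gain from deviating: 15.6 − 19.1 = -3.50.
The gain is negative, so the low-fitness type's incentive-compatibility constraint is satisfied.

-3.50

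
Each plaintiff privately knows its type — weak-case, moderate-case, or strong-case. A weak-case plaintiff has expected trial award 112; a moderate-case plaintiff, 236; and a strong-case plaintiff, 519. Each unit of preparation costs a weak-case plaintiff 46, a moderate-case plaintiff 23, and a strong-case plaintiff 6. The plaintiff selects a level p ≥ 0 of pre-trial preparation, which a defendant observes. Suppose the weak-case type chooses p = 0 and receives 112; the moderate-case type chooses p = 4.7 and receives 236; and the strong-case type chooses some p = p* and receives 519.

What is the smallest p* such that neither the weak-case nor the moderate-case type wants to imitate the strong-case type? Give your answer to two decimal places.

17.00

Weak-case type (on-path payoff 112) won't mimic when 112 ≥ 519 − 46·p*, i.e. p* ≥ 8.85.
Moderate-case type (on-path payoff 236 − 23×4.7 = 127.9) won't mimic when 127.9 ≥ 519 − 23·p*, i.e. p* ≥ 17.00.
Both must hold, so p* = max(8.85, 17.00) = 17.00. The moderate-case type's constraint binds.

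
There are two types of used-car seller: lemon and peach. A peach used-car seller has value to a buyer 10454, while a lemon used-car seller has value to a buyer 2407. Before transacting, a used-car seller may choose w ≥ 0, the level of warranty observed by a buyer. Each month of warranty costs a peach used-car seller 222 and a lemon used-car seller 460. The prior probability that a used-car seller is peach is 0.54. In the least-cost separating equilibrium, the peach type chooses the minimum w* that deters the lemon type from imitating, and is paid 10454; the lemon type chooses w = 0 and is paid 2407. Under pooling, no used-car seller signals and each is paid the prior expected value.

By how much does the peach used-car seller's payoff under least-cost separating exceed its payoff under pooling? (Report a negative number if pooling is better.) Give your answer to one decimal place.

Least-cost separating signal: w* solves 2407 = 10454 − 460·w*, so w* = (10454 − 2407)/460 ≈ 17.4935.
Peach type's separating payoff: 10454 − 222 × w* = 10454 − 222 × (10454 − 2407)/460 = 10454 − 1786434/460 ≈ 6570.448.
Pooling payoff: 0.54 × 10454 + 0.46 × 2407 = 6752.38.
Difference: 6570.448 − 6752.38 = -181.932, i.e. -181.9 to one decimal place.
The peach type would prefer the pooling outcome.

-181.9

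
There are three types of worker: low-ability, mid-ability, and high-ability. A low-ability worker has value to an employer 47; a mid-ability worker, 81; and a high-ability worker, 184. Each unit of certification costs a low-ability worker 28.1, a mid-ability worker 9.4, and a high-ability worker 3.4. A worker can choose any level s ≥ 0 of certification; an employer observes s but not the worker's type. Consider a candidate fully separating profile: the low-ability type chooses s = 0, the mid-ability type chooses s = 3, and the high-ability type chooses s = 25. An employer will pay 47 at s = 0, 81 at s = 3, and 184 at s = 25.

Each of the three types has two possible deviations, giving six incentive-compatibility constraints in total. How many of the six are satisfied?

6

Low-ability (own payoff 47): to s=3 gives 81 − 28.1×3 = -3.3 → no gain ✓; to s=25 gives 184 − 28.1×25 = -518.5 → no gain ✓.
Mid-ability (own payoff 81 − 9.4×3 = 52.8): to s=0 gives 47 → no gain ✓; to s=25 gives 184 − 9.4×25 = -51 → no gain ✓.
High-ability (own payoff 184 − 3.4×25 = 99): to s=0 gives 47 → no gain ✓; to s=3 gives 81 − 3.4×3 = 70.8 → no gain ✓.
6 of the 6 constraints hold; this profile is a separating equilibrium.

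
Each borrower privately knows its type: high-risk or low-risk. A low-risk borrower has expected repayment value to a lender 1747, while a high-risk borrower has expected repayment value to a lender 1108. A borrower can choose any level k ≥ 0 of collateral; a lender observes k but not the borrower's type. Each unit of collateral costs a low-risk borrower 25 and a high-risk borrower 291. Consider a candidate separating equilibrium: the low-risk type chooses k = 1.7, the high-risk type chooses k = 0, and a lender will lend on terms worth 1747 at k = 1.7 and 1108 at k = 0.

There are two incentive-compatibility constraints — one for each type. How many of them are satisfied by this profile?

1

High-risk type: stay at 0 → 1108; mimic → 1747 − 291 × 1.7 = 1252.3. IC fails (1108 < 1252.3).
Low-risk type: signal → 1747 − 25 × 1.7 = 1704.5; deviate to 0 → 1108. IC holds (1704.5 ≥ 1108).
1 of 2 constraints hold, so this profile is not an equilibrium.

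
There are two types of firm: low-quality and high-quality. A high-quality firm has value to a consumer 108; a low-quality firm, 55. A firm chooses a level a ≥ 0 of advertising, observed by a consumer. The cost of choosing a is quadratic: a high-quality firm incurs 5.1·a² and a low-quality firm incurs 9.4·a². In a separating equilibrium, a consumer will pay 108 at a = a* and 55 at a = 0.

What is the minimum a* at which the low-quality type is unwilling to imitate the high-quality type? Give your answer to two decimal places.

2.37

The low-quality type at a = 0 receives 55; imitating at a* yields 108 − 9.4·a*².
Indifference: 55 = 108 − 9.4·a*², so a*² = (108 − 55) / 9.4 ≈ 5.6383.
a* = √5.6383 ≈ 2.37.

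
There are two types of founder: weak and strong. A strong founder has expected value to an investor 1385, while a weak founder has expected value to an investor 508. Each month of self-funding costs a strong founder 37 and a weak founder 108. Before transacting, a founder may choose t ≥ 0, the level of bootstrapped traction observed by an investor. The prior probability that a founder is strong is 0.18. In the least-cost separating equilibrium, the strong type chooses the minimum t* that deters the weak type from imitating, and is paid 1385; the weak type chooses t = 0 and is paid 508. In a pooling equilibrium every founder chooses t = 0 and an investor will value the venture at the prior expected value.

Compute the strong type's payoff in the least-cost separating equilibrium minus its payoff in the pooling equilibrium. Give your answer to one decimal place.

418.7

Least-cost separating signal: t* solves 508 = 1385 − 108·t*, so t* = (1385 − 508)/108 ≈ 8.1204.
Strong type's separating payoff: 1385 − 37 × t* = 1385 − 37 × (1385 − 508)/108 = 1385 − 32449/108 ≈ 1084.546.
Pooling payoff: 0.18 × 1385 + 0.82 × 508 = 665.86.
Difference: 1084.546 − 665.86 = 418.686, i.e. 418.7 to one decimal place.
The strong type prefers to separate.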